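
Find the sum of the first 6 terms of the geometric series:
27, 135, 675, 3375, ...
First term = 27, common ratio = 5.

Sₙ = a(1 - rⁿ) / (1 - r)
S_6 = 27(1 - 5^6) / (1 - 5)
S_6 = 27(1 - 15625) / (-4)
S_6 = 105462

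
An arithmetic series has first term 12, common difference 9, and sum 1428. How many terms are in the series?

Using S = n/2 × [2a + (n-1)d]
1428 = n/2 × [2(12) + (n-1)(9)]
1428 = n/2 × [24 + 9n - 9]
2856 = n × [15 + 9n]
9n² + (15)n - 2856 = 0
Discriminant: Δ = (15)² - 4(9)(-2856) = 225 + 102816 = 103041
√Δ = 321
n = [-(15) + √Δ] / (2·9) = (-15 + 321) / 18 = 306 / 18 = 17
(The negative root is discarded since n must be a positive integer.)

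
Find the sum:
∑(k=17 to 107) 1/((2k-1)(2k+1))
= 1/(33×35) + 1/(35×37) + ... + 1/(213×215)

Partial fractions: 1/((2k-1)(2k+1)) = (1/2)[1/(2k-1) - 1/(2k+1)]
The series telescopes:
= (1/2)[1/33 - 1/215]
= 91/7095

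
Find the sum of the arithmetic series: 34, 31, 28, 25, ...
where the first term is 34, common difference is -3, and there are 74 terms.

Sₙ = n/2 × (first + last)
Last term = a + (n-1)d = 34 + (74-1)×(-3) = -185
S_74 = 74/2 × (34 + (-185))
S_74 = 74/2 × (-151) = -5587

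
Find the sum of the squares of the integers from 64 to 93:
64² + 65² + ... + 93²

Use ∑_{k=1}^{n} k² = n(n+1)(2n+1)/6, then subtract the first 63 terms.
∑_{k=1}^{93} k² = 93×94×187/6 = 272459
∑_{k=1}^{63} k² = 63×64×127/6 = 85344
∑_{k=64}^{93} k² = 272459 - 85344 = 187115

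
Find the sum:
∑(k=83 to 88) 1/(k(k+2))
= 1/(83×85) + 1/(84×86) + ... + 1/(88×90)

Partial fractions: 1/(k(k+2)) = (1/2)[1/k - 1/(k+2)]
Telescoping leaves the first two and last two terms:
= (1/2)[1/83 + 1/84 - 1/89 - 1/90]
= 14947/18615240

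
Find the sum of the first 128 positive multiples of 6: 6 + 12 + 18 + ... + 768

Factor out 6: = 6(1 + 2 + ... + 128) = 6 × n(n+1)/2
= 6 × 128×129/2
= 6 × 8256
= 49536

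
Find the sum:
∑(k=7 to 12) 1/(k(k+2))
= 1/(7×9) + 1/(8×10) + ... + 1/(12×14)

Partial fractions: 1/(k(k+2)) = (1/2)[1/k - 1/(k+2)]
Telescoping leaves the first two and last two terms:
= (1/2)[1/7 + 1/8 - 1/13 - 1/14]
= 87/1456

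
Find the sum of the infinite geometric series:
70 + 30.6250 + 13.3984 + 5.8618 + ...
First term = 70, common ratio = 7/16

For |r| < 1, S = a / (1 - r)
S = 70 / (1 - (7/16))
S = 70 / (9/16)
S = 1120/9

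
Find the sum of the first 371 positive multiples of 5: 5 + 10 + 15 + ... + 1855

Factor out 5: = 5(1 + 2 + ... + 371) = 5 × n(n+1)/2
= 5 × 371×372/2
= 5 × 69006
= 345030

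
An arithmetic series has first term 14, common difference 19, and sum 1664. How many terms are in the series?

Using S = n/2 × [2a + (n-1)d]
1664 = n/2 × [2(14) + (n-1)(19)]
1664 = n/2 × [28 + 19n - 19]
3328 = n × [9 + 19n]
19n² + (9)n - 3328 = 0
Discriminant: Δ = (9)² - 4(19)(-3328) = 81 + 252928 = 253009
√Δ = 503
n = [-(9) + √Δ] / (2·19) = (-9 + 503) / 38 = 494 / 38 = 13
(The negative root is discarded since n must be a positive integer.)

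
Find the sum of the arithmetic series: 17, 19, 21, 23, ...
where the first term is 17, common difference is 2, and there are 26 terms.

Sₙ = n/2 × (first + last)
Last term = a + (n-1)d = 17 + (26-1)×2 = 67
S_26 = 26/2 × (17 + 67)
S_26 = 26/2 × 84 = 1092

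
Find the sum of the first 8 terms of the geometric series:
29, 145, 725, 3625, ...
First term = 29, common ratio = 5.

Sₙ = a(1 - rⁿ) / (1 - r)
S_8 = 29(1 - 5^8) / (1 - 5)
S_8 = 29(1 - 390625) / (-4)
S_8 = 2832024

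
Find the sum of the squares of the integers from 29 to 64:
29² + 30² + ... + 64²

Use ∑_{k=1}^{n} k² = n(n+1)(2n+1)/6, then subtract the first 28 terms.
∑_{k=1}^{64} k² = 64×65×129/6 = 89440
∑_{k=1}^{28} k² = 28×29×57/6 = 7714
∑_{k=29}^{64} k² = 89440 - 7714 = 81726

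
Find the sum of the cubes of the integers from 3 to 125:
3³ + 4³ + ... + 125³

Use ∑_{k=1}^{n} k³ = [n(n+1)/2]², then subtract the first 2 terms.
∑_{k=1}^{125} k³ = [125×126/2]² = 7875² = 62015625
∑_{k=1}^{2} k³ = [2×3/2]² = 3² = 9
∑_{k=3}^{125} k³ = 62015625 - 9 = 62015616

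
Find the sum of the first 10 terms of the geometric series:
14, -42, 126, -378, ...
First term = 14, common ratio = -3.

Sₙ = a(1 - rⁿ) / (1 - r)
S_10 = 14(1 - (-3)^10) / (1 - (-3))
S_10 = 14(1 - 59049) / (4)
S_10 = -206668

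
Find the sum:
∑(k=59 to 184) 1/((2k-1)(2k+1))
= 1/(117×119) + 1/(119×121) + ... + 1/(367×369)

Partial fractions: 1/((2k-1)(2k+1)) = (1/2)[1/(2k-1) - 1/(2k+1)]
The series telescopes:
= (1/2)[1/117 - 1/369]
= 14/4797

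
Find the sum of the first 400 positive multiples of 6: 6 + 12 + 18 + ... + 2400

Factor out 6: = 6(1 + 2 + ... + 400) = 6 × n(n+1)/2
= 6 × 400×401/2
= 6 × 80200
= 481200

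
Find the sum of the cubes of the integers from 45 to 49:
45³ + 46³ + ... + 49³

Use ∑_{k=1}^{n} k³ = [n(n+1)/2]², then subtract the first 44 terms.
∑_{k=1}^{49} k³ = [49×50/2]² = 1225² = 1500625
∑_{k=1}^{44} k³ = [44×45/2]² = 990² = 980100
∑_{k=45}^{49} k³ = 1500625 - 980100 = 520525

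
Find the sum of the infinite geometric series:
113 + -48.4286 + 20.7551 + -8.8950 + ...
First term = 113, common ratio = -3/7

For |r| < 1, S = a / (1 - r)
S = 113 / (1 - (-3/7))
S = 113 / (10/7)
S = 791/10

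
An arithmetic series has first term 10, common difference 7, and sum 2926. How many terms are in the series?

Using S = n/2 × [2a + (n-1)d]
2926 = n/2 × [2(10) + (n-1)(7)]
2926 = n/2 × [20 + 7n - 7]
5852 = n × [13 + 7n]
7n² + (13)n - 5852 = 0
Discriminant: Δ = (13)² - 4(7)(-5852) = 169 + 163856 = 164025
√Δ = 405
n = [-(13) + √Δ] / (2·7) = (-13 + 405) / 14 = 392 / 14 = 28
(The negative root is discarded since n must be a positive integer.)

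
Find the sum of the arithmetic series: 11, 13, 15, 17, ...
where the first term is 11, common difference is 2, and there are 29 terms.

Sₙ = n/2 × (first + last)
Last term = a + (n-1)d = 11 + (29-1)×2 = 67
S_29 = 29/2 × (11 + 67)
S_29 = 29/2 × 78 = 1131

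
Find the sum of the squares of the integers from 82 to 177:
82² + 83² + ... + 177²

Use ∑_{k=1}^{n} k² = n(n+1)(2n+1)/6, then subtract the first 81 terms.
∑_{k=1}^{177} k² = 177×178×355/6 = 1864105
∑_{k=1}^{81} k² = 81×82×163/6 = 180441
∑_{k=82}^{177} k² = 1864105 - 180441 = 1683664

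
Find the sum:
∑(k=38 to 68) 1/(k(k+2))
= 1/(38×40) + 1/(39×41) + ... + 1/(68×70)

Partial fractions: 1/(k(k+2)) = (1/2)[1/k - 1/(k+2)]
Telescoping leaves the first two and last two terms:
= (1/2)[1/38 + 1/39 - 1/69 - 1/70]
= 6913/596505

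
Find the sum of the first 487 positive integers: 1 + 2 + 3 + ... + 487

Formula: ∑k = n(n+1)/2
= 487×488/2
= 237656/2
= 118828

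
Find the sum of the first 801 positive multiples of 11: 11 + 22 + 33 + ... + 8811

Factor out 11: = 11(1 + 2 + ... + 801) = 11 × n(n+1)/2
= 11 × 801×802/2
= 11 × 321201
= 3533211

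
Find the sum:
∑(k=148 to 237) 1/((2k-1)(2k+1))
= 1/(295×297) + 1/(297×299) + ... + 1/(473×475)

Partial fractions: 1/((2k-1)(2k+1)) = (1/2)[1/(2k-1) - 1/(2k+1)]
The series telescopes:
= (1/2)[1/295 - 1/475]
= 18/28025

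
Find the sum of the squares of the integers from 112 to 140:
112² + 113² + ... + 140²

Use ∑_{k=1}^{n} k² = n(n+1)(2n+1)/6, then subtract the first 111 terms.
∑_{k=1}^{140} k² = 140×141×281/6 = 924490
∑_{k=1}^{111} k² = 111×112×223/6 = 462056
∑_{k=112}^{140} k² = 924490 - 462056 = 462434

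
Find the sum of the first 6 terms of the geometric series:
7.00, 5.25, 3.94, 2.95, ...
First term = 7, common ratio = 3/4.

Sₙ = a(1 - rⁿ) / (1 - r)
S_6 = 7(1 - (3/4)^6) / (1 - (3/4))
S_6 = 7(1 - (729/4096)) / (1/4)
S_6 = 23569/1024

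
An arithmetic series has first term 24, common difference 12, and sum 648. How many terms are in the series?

Using S = n/2 × [2a + (n-1)d]
648 = n/2 × [2(24) + (n-1)(12)]
648 = n/2 × [48 + 12n - 12]
1296 = n × [36 + 12n]
12n² + (36)n - 1296 = 0
Discriminant: Δ = (36)² - 4(12)(-1296) = 1296 + 62208 = 63504
√Δ = 252
n = [-(36) + √Δ] / (2·12) = (-36 + 252) / 24 = 216 / 24 = 9
(The negative root is discarded since n must be a positive integer.)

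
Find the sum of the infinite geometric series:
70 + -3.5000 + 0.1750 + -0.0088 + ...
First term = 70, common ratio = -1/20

For |r| < 1, S = a / (1 - r)
S = 70 / (1 - (-1/20))
S = 70 / (21/20)
S = 200/3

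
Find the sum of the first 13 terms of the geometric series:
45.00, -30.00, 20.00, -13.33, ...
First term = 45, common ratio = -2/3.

Sₙ = a(1 - rⁿ) / (1 - r)
S_13 = 45(1 - (-2/3)^13) / (1 - (-2/3))
S_13 = 45(1 - (-8192/1594323)) / (5/3)
S_13 = 1602515/59049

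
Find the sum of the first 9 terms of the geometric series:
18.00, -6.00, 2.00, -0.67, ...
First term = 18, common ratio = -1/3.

Sₙ = a(1 - rⁿ) / (1 - r)
S_9 = 18(1 - (-1/3)^9) / (1 - (-1/3))
S_9 = 18(1 - (-1/19683)) / (4/3)
S_9 = 9842/729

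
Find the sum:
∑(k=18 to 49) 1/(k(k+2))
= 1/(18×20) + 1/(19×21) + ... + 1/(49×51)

Partial fractions: 1/(k(k+2)) = (1/2)[1/k - 1/(k+2)]
Telescoping leaves the first two and last two terms:
= (1/2)[1/18 + 1/19 - 1/50 - 1/51]
= 2492/72675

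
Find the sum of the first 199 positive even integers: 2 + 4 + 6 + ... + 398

Sum of first n even numbers = n(n+1)
= 199×200
= 39800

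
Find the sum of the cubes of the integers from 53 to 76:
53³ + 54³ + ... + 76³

Use ∑_{k=1}^{n} k³ = [n(n+1)/2]², then subtract the first 52 terms.
∑_{k=1}^{76} k³ = [76×77/2]² = 2926² = 8561476
∑_{k=1}^{52} k³ = [52×53/2]² = 1378² = 1898884
∑_{k=53}^{76} k³ = 8561476 - 1898884 = 6662592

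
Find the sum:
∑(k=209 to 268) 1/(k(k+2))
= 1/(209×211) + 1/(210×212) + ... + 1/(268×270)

Partial fractions: 1/(k(k+2)) = (1/2)[1/k - 1/(k+2)]
Telescoping leaves the first two and last two terms:
= (1/2)[1/209 + 1/210 - 1/269 - 1/270]
= 112921/106257690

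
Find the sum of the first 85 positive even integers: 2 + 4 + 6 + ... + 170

Sum of first n even numbers = n(n+1)
= 85×86
= 7310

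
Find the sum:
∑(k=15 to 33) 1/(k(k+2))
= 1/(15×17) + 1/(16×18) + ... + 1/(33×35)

Partial fractions: 1/(k(k+2)) = (1/2)[1/k - 1/(k+2)]
Telescoping leaves the first two and last two terms:
= (1/2)[1/15 + 1/16 - 1/34 - 1/35]
= 2033/57120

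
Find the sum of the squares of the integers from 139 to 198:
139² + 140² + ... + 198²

Use ∑_{k=1}^{n} k² = n(n+1)(2n+1)/6, then subtract the first 138 terms.
∑_{k=1}^{198} k² = 198×199×397/6 = 2607099
∑_{k=1}^{138} k² = 138×139×277/6 = 885569
∑_{k=139}^{198} k² = 2607099 - 885569 = 1721530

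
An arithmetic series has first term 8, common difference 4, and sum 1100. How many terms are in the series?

Using S = n/2 × [2a + (n-1)d]
1100 = n/2 × [2(8) + (n-1)(4)]
1100 = n/2 × [16 + 4n - 4]
2200 = n × [12 + 4n]
4n² + (12)n - 2200 = 0
Discriminant: Δ = (12)² - 4(4)(-2200) = 144 + 35200 = 35344
√Δ = 188
n = [-(12) + √Δ] / (2·4) = (-12 + 188) / 8 = 176 / 8 = 22
(The negative root is discarded since n must be a positive integer.)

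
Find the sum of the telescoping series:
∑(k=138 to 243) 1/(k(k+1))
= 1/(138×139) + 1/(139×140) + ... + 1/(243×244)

Partial fractions: 1/(k(k+1)) = 1/k - 1/(k+1)
The series telescopes:
= (1/138 - 1/139) + (1/139 - 1/140) + ... + (1/243 - 1/244)
= 1/138 - 1/244
= 53/16836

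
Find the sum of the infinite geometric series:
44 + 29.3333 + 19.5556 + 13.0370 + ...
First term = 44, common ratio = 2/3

For |r| < 1, S = a / (1 - r)
S = 44 / (1 - (2/3))
S = 44 / (1/3)
S = 132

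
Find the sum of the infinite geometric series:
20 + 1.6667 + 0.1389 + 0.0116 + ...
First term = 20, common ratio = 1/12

For |r| < 1, S = a / (1 - r)
S = 20 / (1 - (1/12))
S = 20 / (11/12)
S = 240/11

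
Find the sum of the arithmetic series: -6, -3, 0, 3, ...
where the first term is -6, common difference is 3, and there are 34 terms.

Sₙ = n/2 × (first + last)
Last term = a + (n-1)d = -6 + (34-1)×3 = 93
S_34 = 34/2 × (-6 + 93)
S_34 = 34/2 × 87 = 1479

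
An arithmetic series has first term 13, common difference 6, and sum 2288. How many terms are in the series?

Using S = n/2 × [2a + (n-1)d]
2288 = n/2 × [2(13) + (n-1)(6)]
2288 = n/2 × [26 + 6n - 6]
4576 = n × [20 + 6n]
6n² + (20)n - 4576 = 0
Discriminant: Δ = (20)² - 4(6)(-4576) = 400 + 109824 = 110224
√Δ = 332
n = [-(20) + √Δ] / (2·6) = (-20 + 332) / 12 = 312 / 12 = 26
(The negative root is discarded since n must be a positive integer.)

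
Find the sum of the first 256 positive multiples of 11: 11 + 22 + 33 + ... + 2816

Factor out 11: = 11(1 + 2 + ... + 256) = 11 × n(n+1)/2
= 11 × 256×257/2
= 11 × 32896
= 361856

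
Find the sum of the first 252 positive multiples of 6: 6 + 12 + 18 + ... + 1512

Factor out 6: = 6(1 + 2 + ... + 252) = 6 × n(n+1)/2
= 6 × 252×253/2
= 6 × 31878
= 191268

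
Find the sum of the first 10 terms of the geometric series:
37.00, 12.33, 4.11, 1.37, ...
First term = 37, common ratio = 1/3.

Sₙ = a(1 - rⁿ) / (1 - r)
S_10 = 37(1 - (1/3)^10) / (1 - (1/3))
S_10 = 37(1 - (1/59049)) / (2/3)
S_10 = 1092388/19683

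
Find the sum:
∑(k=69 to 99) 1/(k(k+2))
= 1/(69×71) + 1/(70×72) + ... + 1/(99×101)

Partial fractions: 1/(k(k+2)) = (1/2)[1/k - 1/(k+2)]
Telescoping leaves the first two and last two terms:
= (1/2)[1/69 + 1/70 - 1/100 - 1/101]
= 43307/9756600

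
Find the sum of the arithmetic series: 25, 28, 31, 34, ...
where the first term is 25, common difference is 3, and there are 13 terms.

Sₙ = n/2 × (first + last)
Last term = a + (n-1)d = 25 + (13-1)×3 = 61
S_13 = 13/2 × (25 + 61)
S_13 = 13/2 × 86 = 559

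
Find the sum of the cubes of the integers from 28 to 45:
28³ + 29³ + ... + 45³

Use ∑_{k=1}^{n} k³ = [n(n+1)/2]², then subtract the first 27 terms.
∑_{k=1}^{45} k³ = [45×46/2]² = 1035² = 1071225
∑_{k=1}^{27} k³ = [27×28/2]² = 378² = 142884
∑_{k=28}^{45} k³ = 1071225 - 142884 = 928341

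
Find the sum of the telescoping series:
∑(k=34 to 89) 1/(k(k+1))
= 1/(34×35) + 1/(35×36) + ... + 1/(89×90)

Partial fractions: 1/(k(k+1)) = 1/k - 1/(k+1)
The series telescopes:
= (1/34 - 1/35) + (1/35 - 1/36) + ... + (1/89 - 1/90)
= 1/34 - 1/90
= 14/765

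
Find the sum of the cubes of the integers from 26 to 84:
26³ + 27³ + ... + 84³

Use ∑_{k=1}^{n} k³ = [n(n+1)/2]², then subtract the first 25 terms.
∑_{k=1}^{84} k³ = [84×85/2]² = 3570² = 12744900
∑_{k=1}^{25} k³ = [25×26/2]² = 325² = 105625
∑_{k=26}^{84} k³ = 12744900 - 105625 = 12639275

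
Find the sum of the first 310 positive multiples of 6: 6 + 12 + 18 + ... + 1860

Factor out 6: = 6(1 + 2 + ... + 310) = 6 × n(n+1)/2
= 6 × 310×311/2
= 6 × 48205
= 289230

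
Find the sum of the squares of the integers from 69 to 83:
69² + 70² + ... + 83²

Use ∑_{k=1}^{n} k² = n(n+1)(2n+1)/6, then subtract the first 68 terms.
∑_{k=1}^{83} k² = 83×84×167/6 = 194054
∑_{k=1}^{68} k² = 68×69×137/6 = 107134
∑_{k=69}^{83} k² = 194054 - 107134 = 86920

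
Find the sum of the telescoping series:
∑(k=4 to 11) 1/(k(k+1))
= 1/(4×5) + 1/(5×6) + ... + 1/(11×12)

Partial fractions: 1/(k(k+1)) = 1/k - 1/(k+1)
The series telescopes:
= (1/4 - 1/5) + (1/5 - 1/6) + ... + (1/11 - 1/12)
= 1/4 - 1/12
= 1/6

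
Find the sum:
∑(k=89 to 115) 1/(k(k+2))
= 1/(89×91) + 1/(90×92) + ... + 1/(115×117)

Partial fractions: 1/(k(k+2)) = (1/2)[1/k - 1/(k+2)]
Telescoping leaves the first two and last two terms:
= (1/2)[1/89 + 1/90 - 1/116 - 1/117]
= 10427/4026360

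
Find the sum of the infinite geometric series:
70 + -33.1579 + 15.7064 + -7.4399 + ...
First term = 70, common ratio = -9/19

For |r| < 1, S = a / (1 - r)
S = 70 / (1 - (-9/19))
S = 70 / (28/19)
S = 95/2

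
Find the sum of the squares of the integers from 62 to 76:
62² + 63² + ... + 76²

Use ∑_{k=1}^{n} k² = n(n+1)(2n+1)/6, then subtract the first 61 terms.
∑_{k=1}^{76} k² = 76×77×153/6 = 149226
∑_{k=1}^{61} k² = 61×62×123/6 = 77531
∑_{k=62}^{76} k² = 149226 - 77531 = 71695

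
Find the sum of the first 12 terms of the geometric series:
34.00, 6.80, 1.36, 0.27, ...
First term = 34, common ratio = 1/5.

Sₙ = a(1 - rⁿ) / (1 - r)
S_12 = 34(1 - (1/5)^12) / (1 - (1/5))
S_12 = 34(1 - (1/244140625)) / (4/5)
S_12 = 2075195304/48828125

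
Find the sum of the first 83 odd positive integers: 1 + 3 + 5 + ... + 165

Sum of first n odd numbers = n²
= 83²
= 6889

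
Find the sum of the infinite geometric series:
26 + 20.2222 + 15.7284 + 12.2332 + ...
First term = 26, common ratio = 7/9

For |r| < 1, S = a / (1 - r)
S = 26 / (1 - (7/9))
S = 26 / (2/9)
S = 117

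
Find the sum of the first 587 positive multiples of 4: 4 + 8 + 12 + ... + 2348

Factor out 4: = 4(1 + 2 + ... + 587) = 4 × n(n+1)/2
= 4 × 587×588/2
= 4 × 172578
= 690312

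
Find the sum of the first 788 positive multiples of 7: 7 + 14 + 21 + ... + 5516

Factor out 7: = 7(1 + 2 + ... + 788) = 7 × n(n+1)/2
= 7 × 788×789/2
= 7 × 310866
= 2176062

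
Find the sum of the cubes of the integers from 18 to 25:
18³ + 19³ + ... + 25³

Use ∑_{k=1}^{n} k³ = [n(n+1)/2]², then subtract the first 17 terms.
∑_{k=1}^{25} k³ = [25×26/2]² = 325² = 105625
∑_{k=1}^{17} k³ = [17×18/2]² = 153² = 23409
∑_{k=18}^{25} k³ = 105625 - 23409 = 82216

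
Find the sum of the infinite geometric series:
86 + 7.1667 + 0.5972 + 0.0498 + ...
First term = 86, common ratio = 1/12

For |r| < 1, S = a / (1 - r)
S = 86 / (1 - (1/12))
S = 86 / (11/12)
S = 1032/11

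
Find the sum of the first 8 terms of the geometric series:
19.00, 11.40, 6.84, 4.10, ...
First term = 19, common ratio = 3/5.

Sₙ = a(1 - rⁿ) / (1 - r)
S_8 = 19(1 - (3/5)^8) / (1 - (3/5))
S_8 = 19(1 - (6561/390625)) / (2/5)
S_8 = 3648608/78125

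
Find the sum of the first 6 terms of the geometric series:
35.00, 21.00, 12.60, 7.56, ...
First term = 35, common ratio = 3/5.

Sₙ = a(1 - rⁿ) / (1 - r)
S_6 = 35(1 - (3/5)^6) / (1 - (3/5))
S_6 = 35(1 - (729/15625)) / (2/5)
S_6 = 52136/625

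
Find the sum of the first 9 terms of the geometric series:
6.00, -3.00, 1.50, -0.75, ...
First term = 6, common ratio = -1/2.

Sₙ = a(1 - rⁿ) / (1 - r)
S_9 = 6(1 - (-1/2)^9) / (1 - (-1/2))
S_9 = 6(1 - (-1/512)) / (3/2)
S_9 = 513/128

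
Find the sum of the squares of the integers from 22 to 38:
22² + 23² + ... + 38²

Use ∑_{k=1}^{n} k² = n(n+1)(2n+1)/6, then subtract the first 21 terms.
∑_{k=1}^{38} k² = 38×39×77/6 = 19019
∑_{k=1}^{21} k² = 21×22×43/6 = 3311
∑_{k=22}^{38} k² = 19019 - 3311 = 15708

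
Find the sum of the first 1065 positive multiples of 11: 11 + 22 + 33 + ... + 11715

Factor out 11: = 11(1 + 2 + ... + 1065) = 11 × n(n+1)/2
= 11 × 1065×1066/2
= 11 × 567645
= 6244095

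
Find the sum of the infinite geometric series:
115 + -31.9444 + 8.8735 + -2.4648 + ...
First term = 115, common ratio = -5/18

For |r| < 1, S = a / (1 - r)
S = 115 / (1 - (-5/18))
S = 115 / (23/18)
S = 90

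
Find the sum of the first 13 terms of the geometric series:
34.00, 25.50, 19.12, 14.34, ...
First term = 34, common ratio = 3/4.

Sₙ = a(1 - rⁿ) / (1 - r)
S_13 = 34(1 - (3/4)^13) / (1 - (3/4))
S_13 = 34(1 - (1594323/67108864)) / (1/4)
S_13 = 1113747197/8388608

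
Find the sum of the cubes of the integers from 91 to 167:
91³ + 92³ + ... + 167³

Use ∑_{k=1}^{n} k³ = [n(n+1)/2]², then subtract the first 90 terms.
∑_{k=1}^{167} k³ = [167×168/2]² = 14028² = 196784784
∑_{k=1}^{90} k³ = [90×91/2]² = 4095² = 16769025
∑_{k=91}^{167} k³ = 196784784 - 16769025 = 180015759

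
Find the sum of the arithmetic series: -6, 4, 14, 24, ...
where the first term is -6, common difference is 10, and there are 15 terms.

Sₙ = n/2 × (first + last)
Last term = a + (n-1)d = -6 + (15-1)×10 = 134
S_15 = 15/2 × (-6 + 134)
S_15 = 15/2 × 128 = 960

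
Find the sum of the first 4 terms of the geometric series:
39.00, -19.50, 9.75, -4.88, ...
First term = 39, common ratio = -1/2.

Sₙ = a(1 - rⁿ) / (1 - r)
S_4 = 39(1 - (-1/2)^4) / (1 - (-1/2))
S_4 = 39(1 - (1/16)) / (3/2)
S_4 = 195/8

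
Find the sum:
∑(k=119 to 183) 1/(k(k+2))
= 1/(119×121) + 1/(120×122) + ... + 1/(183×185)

Partial fractions: 1/(k(k+2)) = (1/2)[1/k - 1/(k+2)]
Telescoping leaves the first two and last two terms:
= (1/2)[1/119 + 1/120 - 1/184 - 1/185]
= 8957/3038070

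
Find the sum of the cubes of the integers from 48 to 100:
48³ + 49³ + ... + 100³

Use ∑_{k=1}^{n} k³ = [n(n+1)/2]², then subtract the first 47 terms.
∑_{k=1}^{100} k³ = [100×101/2]² = 5050² = 25502500
∑_{k=1}^{47} k³ = [47×48/2]² = 1128² = 1272384
∑_{k=48}^{100} k³ = 25502500 - 1272384 = 24230116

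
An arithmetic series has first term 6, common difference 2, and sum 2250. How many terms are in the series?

Using S = n/2 × [2a + (n-1)d]
2250 = n/2 × [2(6) + (n-1)(2)]
2250 = n/2 × [12 + 2n - 2]
4500 = n × [10 + 2n]
2n² + (10)n - 4500 = 0
Discriminant: Δ = (10)² - 4(2)(-4500) = 100 + 36000 = 36100
√Δ = 190
n = [-(10) + √Δ] / (2·2) = (-10 + 190) / 4 = 180 / 4 = 45
(The negative root is discarded since n must be a positive integer.)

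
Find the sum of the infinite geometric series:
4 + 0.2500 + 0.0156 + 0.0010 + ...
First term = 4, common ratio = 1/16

For |r| < 1, S = a / (1 - r)
S = 4 / (1 - (1/16))
S = 4 / (15/16)
S = 64/15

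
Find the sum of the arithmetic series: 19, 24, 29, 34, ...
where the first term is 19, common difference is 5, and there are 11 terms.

Sₙ = n/2 × (first + last)
Last term = a + (n-1)d = 19 + (11-1)×5 = 69
S_11 = 11/2 × (19 + 69)
S_11 = 11/2 × 88 = 484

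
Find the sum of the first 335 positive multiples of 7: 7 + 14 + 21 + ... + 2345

Factor out 7: = 7(1 + 2 + ... + 335) = 7 × n(n+1)/2
= 7 × 335×336/2
= 7 × 56280
= 393960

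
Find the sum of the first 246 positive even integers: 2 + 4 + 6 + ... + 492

Sum of first n even numbers = n(n+1)
= 246×247
= 60762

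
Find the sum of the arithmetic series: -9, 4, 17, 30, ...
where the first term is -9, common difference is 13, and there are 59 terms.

Sₙ = n/2 × (first + last)
Last term = a + (n-1)d = -9 + (59-1)×13 = 745
S_59 = 59/2 × (-9 + 745)
S_59 = 59/2 × 736 = 21712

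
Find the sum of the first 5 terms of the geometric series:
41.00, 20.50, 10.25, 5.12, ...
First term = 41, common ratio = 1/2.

Sₙ = a(1 - rⁿ) / (1 - r)
S_5 = 41(1 - (1/2)^5) / (1 - (1/2))
S_5 = 41(1 - (1/32)) / (1/2)
S_5 = 1271/16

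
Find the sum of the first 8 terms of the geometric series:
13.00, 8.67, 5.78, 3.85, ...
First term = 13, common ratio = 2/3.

Sₙ = a(1 - rⁿ) / (1 - r)
S_8 = 13(1 - (2/3)^8) / (1 - (2/3))
S_8 = 13(1 - (256/6561)) / (1/3)
S_8 = 81965/2187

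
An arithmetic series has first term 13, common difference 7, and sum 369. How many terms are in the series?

Using S = n/2 × [2a + (n-1)d]
369 = n/2 × [2(13) + (n-1)(7)]
369 = n/2 × [26 + 7n - 7]
738 = n × [19 + 7n]
7n² + (19)n - 738 = 0
Discriminant: Δ = (19)² - 4(7)(-738) = 361 + 20664 = 21025
√Δ = 145
n = [-(19) + √Δ] / (2·7) = (-19 + 145) / 14 = 126 / 14 = 9
(The negative root is discarded since n must be a positive integer.)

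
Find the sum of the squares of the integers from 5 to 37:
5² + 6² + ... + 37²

Use ∑_{k=1}^{n} k² = n(n+1)(2n+1)/6, then subtract the first 4 terms.
∑_{k=1}^{37} k² = 37×38×75/6 = 17575
∑_{k=1}^{4} k² = 4×5×9/6 = 30
∑_{k=5}^{37} k² = 17575 - 30 = 17545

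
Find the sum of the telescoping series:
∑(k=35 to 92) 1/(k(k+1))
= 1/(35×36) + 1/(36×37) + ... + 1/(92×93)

Partial fractions: 1/(k(k+1)) = 1/k - 1/(k+1)
The series telescopes:
= (1/35 - 1/36) + (1/36 - 1/37) + ... + (1/92 - 1/93)
= 1/35 - 1/93
= 58/3255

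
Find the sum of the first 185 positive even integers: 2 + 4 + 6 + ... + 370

Sum of first n even numbers = n(n+1)
= 185×186
= 34410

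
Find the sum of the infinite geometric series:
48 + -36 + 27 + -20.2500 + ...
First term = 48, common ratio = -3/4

For |r| < 1, S = a / (1 - r)
S = 48 / (1 - (-3/4))
S = 48 / (7/4)
S = 192/7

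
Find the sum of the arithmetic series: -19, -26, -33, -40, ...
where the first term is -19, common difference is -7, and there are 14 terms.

Sₙ = n/2 × (first + last)
Last term = a + (n-1)d = -19 + (14-1)×(-7) = -110
S_14 = 14/2 × (-19 + (-110))
S_14 = 14/2 × (-129) = -903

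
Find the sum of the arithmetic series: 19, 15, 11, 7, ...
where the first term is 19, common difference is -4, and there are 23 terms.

Sₙ = n/2 × (first + last)
Last term = a + (n-1)d = 19 + (23-1)×(-4) = -69
S_23 = 23/2 × (19 + (-69))
S_23 = 23/2 × (-50) = -575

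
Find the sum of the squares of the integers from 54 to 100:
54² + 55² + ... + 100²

Use ∑_{k=1}^{n} k² = n(n+1)(2n+1)/6, then subtract the first 53 terms.
∑_{k=1}^{100} k² = 100×101×201/6 = 338350
∑_{k=1}^{53} k² = 53×54×107/6 = 51039
∑_{k=54}^{100} k² = 338350 - 51039 = 287311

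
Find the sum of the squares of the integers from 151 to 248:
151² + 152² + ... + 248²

Use ∑_{k=1}^{n} k² = n(n+1)(2n+1)/6, then subtract the first 150 terms.
∑_{k=1}^{248} k² = 248×249×497/6 = 5115124
∑_{k=1}^{150} k² = 150×151×301/6 = 1136275
∑_{k=151}^{248} k² = 5115124 - 1136275 = 3978849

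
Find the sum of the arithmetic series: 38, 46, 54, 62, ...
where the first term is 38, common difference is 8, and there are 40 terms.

Sₙ = n/2 × (first + last)
Last term = a + (n-1)d = 38 + (40-1)×8 = 350
S_40 = 40/2 × (38 + 350)
S_40 = 40/2 × 388 = 7760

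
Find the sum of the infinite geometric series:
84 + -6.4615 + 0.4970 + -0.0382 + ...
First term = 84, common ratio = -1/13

For |r| < 1, S = a / (1 - r)
S = 84 / (1 - (-1/13))
S = 84 / (14/13)
S = 78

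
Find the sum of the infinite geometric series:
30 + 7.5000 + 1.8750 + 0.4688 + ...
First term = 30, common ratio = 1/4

For |r| < 1, S = a / (1 - r)
S = 30 / (1 - (1/4))
S = 30 / (3/4)
S = 40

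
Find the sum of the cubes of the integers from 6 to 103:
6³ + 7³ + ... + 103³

Use ∑_{k=1}^{n} k³ = [n(n+1)/2]², then subtract the first 5 terms.
∑_{k=1}^{103} k³ = [103×104/2]² = 5356² = 28686736
∑_{k=1}^{5} k³ = [5×6/2]² = 15² = 225
∑_{k=6}^{103} k³ = 28686736 - 225 = 28686511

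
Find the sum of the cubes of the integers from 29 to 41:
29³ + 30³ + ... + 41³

Use ∑_{k=1}^{n} k³ = [n(n+1)/2]², then subtract the first 28 terms.
∑_{k=1}^{41} k³ = [41×42/2]² = 861² = 741321
∑_{k=1}^{28} k³ = [28×29/2]² = 406² = 164836
∑_{k=29}^{41} k³ = 741321 - 164836 = 576485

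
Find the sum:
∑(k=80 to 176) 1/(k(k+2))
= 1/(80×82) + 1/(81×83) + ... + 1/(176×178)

Partial fractions: 1/(k(k+2)) = (1/2)[1/k - 1/(k+2)]
Telescoping leaves the first two and last two terms:
= (1/2)[1/80 + 1/81 - 1/177 - 1/178]
= 462011/68052960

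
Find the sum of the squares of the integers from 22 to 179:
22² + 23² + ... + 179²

Use ∑_{k=1}^{n} k² = n(n+1)(2n+1)/6, then subtract the first 21 terms.
∑_{k=1}^{179} k² = 179×180×359/6 = 1927830
∑_{k=1}^{21} k² = 21×22×43/6 = 3311
∑_{k=22}^{179} k² = 1927830 - 3311 = 1924519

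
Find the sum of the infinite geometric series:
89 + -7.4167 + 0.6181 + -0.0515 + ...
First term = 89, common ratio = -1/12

For |r| < 1, S = a / (1 - r)
S = 89 / (1 - (-1/12))
S = 89 / (13/12)
S = 1068/13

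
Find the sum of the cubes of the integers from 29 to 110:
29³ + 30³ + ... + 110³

Use ∑_{k=1}^{n} k³ = [n(n+1)/2]², then subtract the first 28 terms.
∑_{k=1}^{110} k³ = [110×111/2]² = 6105² = 37271025
∑_{k=1}^{28} k³ = [28×29/2]² = 406² = 164836
∑_{k=29}^{110} k³ = 37271025 - 164836 = 37106189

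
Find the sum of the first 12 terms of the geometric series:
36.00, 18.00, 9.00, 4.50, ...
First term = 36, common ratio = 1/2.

Sₙ = a(1 - rⁿ) / (1 - r)
S_12 = 36(1 - (1/2)^12) / (1 - (1/2))
S_12 = 36(1 - (1/4096)) / (1/2)
S_12 = 36855/512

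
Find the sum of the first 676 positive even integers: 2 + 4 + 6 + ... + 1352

Sum of first n even numbers = n(n+1)
= 676×677
= 457652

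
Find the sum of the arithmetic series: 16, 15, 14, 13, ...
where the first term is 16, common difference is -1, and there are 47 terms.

Sₙ = n/2 × (first + last)
Last term = a + (n-1)d = 16 + (47-1)×(-1) = -30
S_47 = 47/2 × (16 + (-30))
S_47 = 47/2 × (-14) = -329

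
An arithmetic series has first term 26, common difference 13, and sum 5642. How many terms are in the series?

Using S = n/2 × [2a + (n-1)d]
5642 = n/2 × [2(26) + (n-1)(13)]
5642 = n/2 × [52 + 13n - 13]
11284 = n × [39 + 13n]
13n² + (39)n - 11284 = 0
Discriminant: Δ = (39)² - 4(13)(-11284) = 1521 + 586768 = 588289
√Δ = 767
n = [-(39) + √Δ] / (2·13) = (-39 + 767) / 26 = 728 / 26 = 28
(The negative root is discarded since n must be a positive integer.)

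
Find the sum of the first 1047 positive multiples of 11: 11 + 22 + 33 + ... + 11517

Factor out 11: = 11(1 + 2 + ... + 1047) = 11 × n(n+1)/2
= 11 × 1047×1048/2
= 11 × 548628
= 6034908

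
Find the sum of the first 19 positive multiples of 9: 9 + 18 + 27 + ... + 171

Factor out 9: = 9(1 + 2 + ... + 19) = 9 × n(n+1)/2
= 9 × 19×20/2
= 9 × 190
= 1710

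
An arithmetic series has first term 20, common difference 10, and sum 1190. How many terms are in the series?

Using S = n/2 × [2a + (n-1)d]
1190 = n/2 × [2(20) + (n-1)(10)]
1190 = n/2 × [40 + 10n - 10]
2380 = n × [30 + 10n]
10n² + (30)n - 2380 = 0
Discriminant: Δ = (30)² - 4(10)(-2380) = 900 + 95200 = 96100
√Δ = 310
n = [-(30) + √Δ] / (2·10) = (-30 + 310) / 20 = 280 / 20 = 14
(The negative root is discarded since n must be a positive integer.)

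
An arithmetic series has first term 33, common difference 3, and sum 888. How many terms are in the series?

Using S = n/2 × [2a + (n-1)d]
888 = n/2 × [2(33) + (n-1)(3)]
888 = n/2 × [66 + 3n - 3]
1776 = n × [63 + 3n]
3n² + (63)n - 1776 = 0
Discriminant: Δ = (63)² - 4(3)(-1776) = 3969 + 21312 = 25281
√Δ = 159
n = [-(63) + √Δ] / (2·3) = (-63 + 159) / 6 = 96 / 6 = 16
(The negative root is discarded since n must be a positive integer.)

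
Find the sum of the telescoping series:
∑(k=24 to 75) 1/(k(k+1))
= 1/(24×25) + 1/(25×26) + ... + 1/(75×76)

Partial fractions: 1/(k(k+1)) = 1/k - 1/(k+1)
The series telescopes:
= (1/24 - 1/25) + (1/25 - 1/26) + ... + (1/75 - 1/76)
= 1/24 - 1/76
= 13/456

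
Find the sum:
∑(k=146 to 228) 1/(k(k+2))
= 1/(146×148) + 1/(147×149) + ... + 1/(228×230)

Partial fractions: 1/(k(k+2)) = (1/2)[1/k - 1/(k+2)]
Telescoping leaves the first two and last two terms:
= (1/2)[1/146 + 1/147 - 1/229 - 1/230]
= 1395313/565201770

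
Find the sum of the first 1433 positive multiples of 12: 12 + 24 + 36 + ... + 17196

Factor out 12: = 12(1 + 2 + ... + 1433) = 12 × n(n+1)/2
= 12 × 1433×1434/2
= 12 × 1027461
= 12329532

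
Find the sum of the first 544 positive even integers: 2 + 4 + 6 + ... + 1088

Sum of first n even numbers = n(n+1)
= 544×545
= 296480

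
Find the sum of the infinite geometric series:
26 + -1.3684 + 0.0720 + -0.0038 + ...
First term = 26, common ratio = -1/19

For |r| < 1, S = a / (1 - r)
S = 26 / (1 - (-1/19))
S = 26 / (20/19)
S = 247/10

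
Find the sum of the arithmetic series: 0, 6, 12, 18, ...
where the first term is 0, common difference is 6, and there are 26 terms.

Sₙ = n/2 × (first + last)
Last term = a + (n-1)d = 0 + (26-1)×6 = 150
S_26 = 26/2 × (0 + 150)
S_26 = 26/2 × 150 = 1950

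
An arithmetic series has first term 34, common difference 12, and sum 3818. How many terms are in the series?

Using S = n/2 × [2a + (n-1)d]
3818 = n/2 × [2(34) + (n-1)(12)]
3818 = n/2 × [68 + 12n - 12]
7636 = n × [56 + 12n]
12n² + (56)n - 7636 = 0
Discriminant: Δ = (56)² - 4(12)(-7636) = 3136 + 366528 = 369664
√Δ = 608
n = [-(56) + √Δ] / (2·12) = (-56 + 608) / 24 = 552 / 24 = 23
(The negative root is discarded since n must be a positive integer.)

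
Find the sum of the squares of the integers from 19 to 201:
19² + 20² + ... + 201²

Use ∑_{k=1}^{n} k² = n(n+1)(2n+1)/6, then subtract the first 18 terms.
∑_{k=1}^{201} k² = 201×202×403/6 = 2727101
∑_{k=1}^{18} k² = 18×19×37/6 = 2109
∑_{k=19}^{201} k² = 2727101 - 2109 = 2724992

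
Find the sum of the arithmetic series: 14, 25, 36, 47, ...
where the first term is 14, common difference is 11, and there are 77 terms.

Sₙ = n/2 × (first + last)
Last term = a + (n-1)d = 14 + (77-1)×11 = 850
S_77 = 77/2 × (14 + 850)
S_77 = 77/2 × 864 = 33264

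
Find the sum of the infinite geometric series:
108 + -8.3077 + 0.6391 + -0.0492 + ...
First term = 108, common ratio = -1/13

For |r| < 1, S = a / (1 - r)
S = 108 / (1 - (-1/13))
S = 108 / (14/13)
S = 702/7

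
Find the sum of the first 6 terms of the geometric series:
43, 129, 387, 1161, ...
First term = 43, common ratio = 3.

Sₙ = a(1 - rⁿ) / (1 - r)
S_6 = 43(1 - 3^6) / (1 - 3)
S_6 = 43(1 - 729) / (-2)
S_6 = 15652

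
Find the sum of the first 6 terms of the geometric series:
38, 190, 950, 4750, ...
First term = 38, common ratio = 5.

Sₙ = a(1 - rⁿ) / (1 - r)
S_6 = 38(1 - 5^6) / (1 - 5)
S_6 = 38(1 - 15625) / (-4)
S_6 = 148428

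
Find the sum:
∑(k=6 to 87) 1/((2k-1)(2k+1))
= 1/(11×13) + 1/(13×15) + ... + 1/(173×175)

Partial fractions: 1/((2k-1)(2k+1)) = (1/2)[1/(2k-1) - 1/(2k+1)]
The series telescopes:
= (1/2)[1/11 - 1/175]
= 82/1925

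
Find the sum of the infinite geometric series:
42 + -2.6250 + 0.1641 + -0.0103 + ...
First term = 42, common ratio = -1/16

For |r| < 1, S = a / (1 - r)
S = 42 / (1 - (-1/16))
S = 42 / (17/16)
S = 672/17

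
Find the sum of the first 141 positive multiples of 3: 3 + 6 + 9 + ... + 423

Factor out 3: = 3(1 + 2 + ... + 141) = 3 × n(n+1)/2
= 3 × 141×142/2
= 3 × 10011
= 30033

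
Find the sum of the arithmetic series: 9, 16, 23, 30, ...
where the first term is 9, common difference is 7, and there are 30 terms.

Sₙ = n/2 × (first + last)
Last term = a + (n-1)d = 9 + (30-1)×7 = 212
S_30 = 30/2 × (9 + 212)
S_30 = 30/2 × 221 = 3315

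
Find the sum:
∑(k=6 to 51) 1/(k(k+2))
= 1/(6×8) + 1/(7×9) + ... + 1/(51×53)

Partial fractions: 1/(k(k+2)) = (1/2)[1/k - 1/(k+2)]
Telescoping leaves the first two and last two terms:
= (1/2)[1/6 + 1/7 - 1/52 - 1/53]
= 15709/115752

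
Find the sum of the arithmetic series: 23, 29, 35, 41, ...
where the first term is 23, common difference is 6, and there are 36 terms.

Sₙ = n/2 × (first + last)
Last term = a + (n-1)d = 23 + (36-1)×6 = 233
S_36 = 36/2 × (23 + 233)
S_36 = 36/2 × 256 = 4608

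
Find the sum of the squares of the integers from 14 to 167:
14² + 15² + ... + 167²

Use ∑_{k=1}^{n} k² = n(n+1)(2n+1)/6, then subtract the first 13 terms.
∑_{k=1}^{167} k² = 167×168×335/6 = 1566460
∑_{k=1}^{13} k² = 13×14×27/6 = 819
∑_{k=14}^{167} k² = 1566460 - 819 = 1565641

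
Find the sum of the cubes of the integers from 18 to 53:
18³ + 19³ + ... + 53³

Use ∑_{k=1}^{n} k³ = [n(n+1)/2]², then subtract the first 17 terms.
∑_{k=1}^{53} k³ = [53×54/2]² = 1431² = 2047761
∑_{k=1}^{17} k³ = [17×18/2]² = 153² = 23409
∑_{k=18}^{53} k³ = 2047761 - 23409 = 2024352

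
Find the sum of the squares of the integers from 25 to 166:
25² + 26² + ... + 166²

Use ∑_{k=1}^{n} k² = n(n+1)(2n+1)/6, then subtract the first 24 terms.
∑_{k=1}^{166} k² = 166×167×333/6 = 1538571
∑_{k=1}^{24} k² = 24×25×49/6 = 4900
∑_{k=25}^{166} k² = 1538571 - 4900 = 1533671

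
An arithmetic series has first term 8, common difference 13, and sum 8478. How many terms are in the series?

Using S = n/2 × [2a + (n-1)d]
8478 = n/2 × [2(8) + (n-1)(13)]
8478 = n/2 × [16 + 13n - 13]
16956 = n × [3 + 13n]
13n² + (3)n - 16956 = 0
Discriminant: Δ = (3)² - 4(13)(-16956) = 9 + 881712 = 881721
√Δ = 939
n = [-(3) + √Δ] / (2·13) = (-3 + 939) / 26 = 936 / 26 = 36
(The negative root is discarded since n must be a positive integer.)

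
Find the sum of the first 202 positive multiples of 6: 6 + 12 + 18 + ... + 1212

Factor out 6: = 6(1 + 2 + ... + 202) = 6 × n(n+1)/2
= 6 × 202×203/2
= 6 × 20503
= 123018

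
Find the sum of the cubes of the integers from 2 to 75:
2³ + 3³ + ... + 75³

Use ∑_{k=1}^{n} k³ = [n(n+1)/2]², then subtract the first 1 terms.
∑_{k=1}^{75} k³ = [75×76/2]² = 2850² = 8122500
∑_{k=1}^{1} k³ = [1×2/2]² = 1² = 1
∑_{k=2}^{75} k³ = 8122500 - 1 = 8122499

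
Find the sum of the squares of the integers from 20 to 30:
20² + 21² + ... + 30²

Use ∑_{k=1}^{n} k² = n(n+1)(2n+1)/6, then subtract the first 19 terms.
∑_{k=1}^{30} k² = 30×31×61/6 = 9455
∑_{k=1}^{19} k² = 19×20×39/6 = 2470
∑_{k=20}^{30} k² = 9455 - 2470 = 6985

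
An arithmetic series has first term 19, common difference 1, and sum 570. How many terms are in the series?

Using S = n/2 × [2a + (n-1)d]
570 = n/2 × [2(19) + (n-1)(1)]
570 = n/2 × [38 + 1n - 1]
1140 = n × [37 + 1n]
1n² + (37)n - 1140 = 0
Discriminant: Δ = (37)² - 4(1)(-1140) = 1369 + 4560 = 5929
√Δ = 77
n = [-(37) + √Δ] / (2·1) = (-37 + 77) / 2 = 40 / 2 = 20
(The negative root is discarded since n must be a positive integer.)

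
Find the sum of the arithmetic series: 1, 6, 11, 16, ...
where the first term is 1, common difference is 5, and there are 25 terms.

Sₙ = n/2 × (first + last)
Last term = a + (n-1)d = 1 + (25-1)×5 = 121
S_25 = 25/2 × (1 + 121)
S_25 = 25/2 × 122 = 1525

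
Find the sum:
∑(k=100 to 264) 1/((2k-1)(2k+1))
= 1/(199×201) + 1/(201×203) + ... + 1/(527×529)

Partial fractions: 1/((2k-1)(2k+1)) = (1/2)[1/(2k-1) - 1/(2k+1)]
The series telescopes:
= (1/2)[1/199 - 1/529]
= 165/105271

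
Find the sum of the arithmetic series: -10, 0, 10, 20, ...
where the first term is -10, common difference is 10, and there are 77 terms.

Sₙ = n/2 × (first + last)
Last term = a + (n-1)d = -10 + (77-1)×10 = 750
S_77 = 77/2 × (-10 + 750)
S_77 = 77/2 × 740 = 28490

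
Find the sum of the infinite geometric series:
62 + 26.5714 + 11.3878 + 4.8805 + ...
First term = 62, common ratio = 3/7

For |r| < 1, S = a / (1 - r)
S = 62 / (1 - (3/7))
S = 62 / (4/7)
S = 217/2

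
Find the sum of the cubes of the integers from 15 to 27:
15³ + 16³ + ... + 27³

Use ∑_{k=1}^{n} k³ = [n(n+1)/2]², then subtract the first 14 terms.
∑_{k=1}^{27} k³ = [27×28/2]² = 378² = 142884
∑_{k=1}^{14} k³ = [14×15/2]² = 105² = 11025
∑_{k=15}^{27} k³ = 142884 - 11025 = 131859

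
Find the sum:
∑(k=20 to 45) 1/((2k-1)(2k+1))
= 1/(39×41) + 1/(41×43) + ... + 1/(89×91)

Partial fractions: 1/((2k-1)(2k+1)) = (1/2)[1/(2k-1) - 1/(2k+1)]
The series telescopes:
= (1/2)[1/39 - 1/91]
= 2/273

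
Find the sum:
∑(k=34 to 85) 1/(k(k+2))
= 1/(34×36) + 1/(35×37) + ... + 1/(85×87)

Partial fractions: 1/(k(k+2)) = (1/2)[1/k - 1/(k+2)]
Telescoping leaves the first two and last two terms:
= (1/2)[1/34 + 1/35 - 1/86 - 1/87]
= 77597/4451790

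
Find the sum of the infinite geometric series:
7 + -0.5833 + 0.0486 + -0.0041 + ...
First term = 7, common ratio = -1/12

For |r| < 1, S = a / (1 - r)
S = 7 / (1 - (-1/12))
S = 7 / (13/12)
S = 84/13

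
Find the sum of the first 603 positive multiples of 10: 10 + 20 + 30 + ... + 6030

Factor out 10: = 10(1 + 2 + ... + 603) = 10 × n(n+1)/2
= 10 × 603×604/2
= 10 × 182106
= 1821060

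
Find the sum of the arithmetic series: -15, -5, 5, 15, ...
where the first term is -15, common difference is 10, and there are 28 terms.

Sₙ = n/2 × (first + last)
Last term = a + (n-1)d = -15 + (28-1)×10 = 255
S_28 = 28/2 × (-15 + 255)
S_28 = 28/2 × 240 = 3360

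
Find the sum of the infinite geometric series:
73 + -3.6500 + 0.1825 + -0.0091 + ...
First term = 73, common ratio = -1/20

For |r| < 1, S = a / (1 - r)
S = 73 / (1 - (-1/20))
S = 73 / (21/20)
S = 1460/21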